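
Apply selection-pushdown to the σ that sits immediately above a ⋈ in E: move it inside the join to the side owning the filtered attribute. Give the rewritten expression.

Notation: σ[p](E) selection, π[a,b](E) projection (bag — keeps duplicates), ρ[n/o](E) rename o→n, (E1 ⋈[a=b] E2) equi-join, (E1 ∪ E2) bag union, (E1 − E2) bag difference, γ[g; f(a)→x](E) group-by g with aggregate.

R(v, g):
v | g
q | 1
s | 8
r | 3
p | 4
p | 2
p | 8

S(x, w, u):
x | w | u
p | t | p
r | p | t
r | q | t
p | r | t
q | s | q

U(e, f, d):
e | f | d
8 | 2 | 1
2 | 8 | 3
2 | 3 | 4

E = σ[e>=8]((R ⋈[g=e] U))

σ filters on e, owned by the right side.
E' = (R ⋈[g=e] σ[e>=8](U))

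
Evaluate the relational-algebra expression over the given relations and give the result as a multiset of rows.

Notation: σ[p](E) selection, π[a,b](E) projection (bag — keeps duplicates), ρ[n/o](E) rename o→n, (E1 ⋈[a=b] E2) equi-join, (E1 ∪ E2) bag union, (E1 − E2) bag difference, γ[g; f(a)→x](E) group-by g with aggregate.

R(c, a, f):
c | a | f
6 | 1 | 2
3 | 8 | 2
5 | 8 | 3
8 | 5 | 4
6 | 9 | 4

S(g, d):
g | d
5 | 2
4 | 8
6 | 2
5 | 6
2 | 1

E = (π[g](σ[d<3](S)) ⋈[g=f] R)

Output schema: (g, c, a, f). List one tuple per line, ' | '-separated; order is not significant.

Row counts bottom-up:
  S → 5
  σ[d<3](S) → 3
  π[g](σ[d<3](S)) → 3
  R → 5
  (π[g](σ[d<3](S)) ⋈[g=f] R) → 2

== RESULT ==
g | c | a | f
2 | 3 | 8 | 2
2 | 6 | 1 | 2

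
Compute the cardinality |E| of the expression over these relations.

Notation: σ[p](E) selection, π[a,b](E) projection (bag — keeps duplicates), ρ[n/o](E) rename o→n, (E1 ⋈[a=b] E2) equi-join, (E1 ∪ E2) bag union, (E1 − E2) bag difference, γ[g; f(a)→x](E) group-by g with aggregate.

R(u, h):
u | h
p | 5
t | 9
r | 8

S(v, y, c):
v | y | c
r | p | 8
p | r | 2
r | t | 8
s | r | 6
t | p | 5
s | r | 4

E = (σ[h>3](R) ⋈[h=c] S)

Stepwise |·|:
  R → 3
  σ[h>3](R) → 3
  S → 6
  (σ[h>3](R) ⋈[h=c] S) → 3

|E| = 3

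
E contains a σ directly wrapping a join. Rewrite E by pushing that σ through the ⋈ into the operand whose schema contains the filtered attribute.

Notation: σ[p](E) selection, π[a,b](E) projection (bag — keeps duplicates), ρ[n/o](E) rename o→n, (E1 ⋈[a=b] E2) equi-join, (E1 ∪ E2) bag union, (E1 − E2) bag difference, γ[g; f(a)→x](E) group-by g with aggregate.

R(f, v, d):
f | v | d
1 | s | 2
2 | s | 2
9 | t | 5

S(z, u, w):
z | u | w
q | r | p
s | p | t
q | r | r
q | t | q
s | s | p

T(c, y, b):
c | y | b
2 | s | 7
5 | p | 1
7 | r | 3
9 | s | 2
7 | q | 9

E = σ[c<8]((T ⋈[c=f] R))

σ filters on c, owned by the left side.
E' = (σ[c<8](T) ⋈[c=f] R)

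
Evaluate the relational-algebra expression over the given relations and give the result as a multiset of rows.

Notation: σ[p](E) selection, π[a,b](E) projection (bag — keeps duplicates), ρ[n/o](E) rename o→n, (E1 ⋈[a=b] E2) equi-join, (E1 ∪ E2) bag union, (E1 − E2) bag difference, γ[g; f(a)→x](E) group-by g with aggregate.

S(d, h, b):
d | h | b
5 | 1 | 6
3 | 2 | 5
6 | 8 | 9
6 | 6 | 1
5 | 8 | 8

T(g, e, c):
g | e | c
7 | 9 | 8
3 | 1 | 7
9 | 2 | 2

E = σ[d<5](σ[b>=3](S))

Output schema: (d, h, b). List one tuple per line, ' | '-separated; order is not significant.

Per-node cardinality:
  S → 5
  σ[b>=3](S) → 4
  σ[d<5](σ[b>=3](S)) → 1

== RESULT ==
d | h | b
3 | 2 | 5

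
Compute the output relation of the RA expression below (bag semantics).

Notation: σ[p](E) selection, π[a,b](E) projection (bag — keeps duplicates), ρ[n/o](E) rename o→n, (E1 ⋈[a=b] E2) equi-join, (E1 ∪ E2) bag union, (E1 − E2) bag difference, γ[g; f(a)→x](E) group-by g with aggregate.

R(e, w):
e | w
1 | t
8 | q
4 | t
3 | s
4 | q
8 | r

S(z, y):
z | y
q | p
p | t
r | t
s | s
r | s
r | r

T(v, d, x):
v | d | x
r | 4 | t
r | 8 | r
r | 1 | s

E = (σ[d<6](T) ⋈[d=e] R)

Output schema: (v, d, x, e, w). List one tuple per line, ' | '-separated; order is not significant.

Subexpression sizes:
  T → 3
  σ[d<6](T) → 2
  R → 6
  (σ[d<6](T) ⋈[d=e] R) → 3

== RESULT ==
v | d | x | e | w
r | 1 | s | 1 | t
r | 4 | t | 4 | q
r | 4 | t | 4 | t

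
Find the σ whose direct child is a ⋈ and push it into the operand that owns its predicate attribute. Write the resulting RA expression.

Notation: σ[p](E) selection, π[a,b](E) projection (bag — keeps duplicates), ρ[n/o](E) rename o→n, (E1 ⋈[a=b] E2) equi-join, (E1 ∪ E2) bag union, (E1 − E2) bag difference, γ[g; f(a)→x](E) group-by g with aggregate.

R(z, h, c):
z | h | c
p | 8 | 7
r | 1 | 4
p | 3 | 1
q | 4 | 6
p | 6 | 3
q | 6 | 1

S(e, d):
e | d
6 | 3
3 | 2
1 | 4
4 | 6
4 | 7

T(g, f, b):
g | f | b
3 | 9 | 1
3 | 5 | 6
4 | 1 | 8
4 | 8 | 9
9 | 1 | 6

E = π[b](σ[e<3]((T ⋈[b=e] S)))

σ filters on e, owned by the right side.
E' = π[b]((T ⋈[b=e] σ[e<3](S)))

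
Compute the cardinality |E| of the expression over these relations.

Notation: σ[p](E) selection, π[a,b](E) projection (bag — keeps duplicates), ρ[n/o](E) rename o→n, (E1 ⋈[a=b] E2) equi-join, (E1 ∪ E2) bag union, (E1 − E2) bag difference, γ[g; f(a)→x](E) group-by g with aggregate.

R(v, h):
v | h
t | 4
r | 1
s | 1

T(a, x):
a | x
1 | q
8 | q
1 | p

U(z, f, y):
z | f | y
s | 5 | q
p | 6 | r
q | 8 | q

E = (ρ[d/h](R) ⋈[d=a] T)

Subexpression sizes:
  R → 3
  ρ[d/h](R) → 3
  T → 3
  (ρ[d/h](R) ⋈[d=a] T) → 4

|E| = 4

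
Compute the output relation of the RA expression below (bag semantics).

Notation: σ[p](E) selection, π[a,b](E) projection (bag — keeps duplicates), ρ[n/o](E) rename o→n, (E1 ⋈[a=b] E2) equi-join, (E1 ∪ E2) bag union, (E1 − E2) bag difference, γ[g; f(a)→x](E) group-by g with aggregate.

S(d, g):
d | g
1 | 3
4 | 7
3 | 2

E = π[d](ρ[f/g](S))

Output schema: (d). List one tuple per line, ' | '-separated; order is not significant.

Stepwise |·|:
  S → 3
  ρ[f/g](S) → 3
  π[d](ρ[f/g](S)) → 3

== RESULT ==
d
1
3
4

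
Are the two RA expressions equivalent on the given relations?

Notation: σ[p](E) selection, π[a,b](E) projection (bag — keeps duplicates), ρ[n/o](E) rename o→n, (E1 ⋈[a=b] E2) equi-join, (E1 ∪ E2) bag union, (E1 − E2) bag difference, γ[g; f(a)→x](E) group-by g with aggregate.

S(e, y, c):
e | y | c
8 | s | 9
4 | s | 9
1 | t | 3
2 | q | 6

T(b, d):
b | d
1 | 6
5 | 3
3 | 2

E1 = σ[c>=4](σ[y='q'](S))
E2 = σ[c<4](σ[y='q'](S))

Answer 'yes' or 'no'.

E1 row counts bottom-up:
  S → 4
  σ[y='q'](S) → 1
  σ[c>=4](σ[y='q'](S)) → 1
E2 row counts bottom-up:
  S → 4
  σ[y='q'](S) → 1
  σ[c<4](σ[y='q'](S)) → 0

E1 result:
e | y | c
2 | q | 6
E2 result:
e | y | c
(0 rows)
Witness: (2, 'q', 6) appears 1× in E1 but 0× in E2.

no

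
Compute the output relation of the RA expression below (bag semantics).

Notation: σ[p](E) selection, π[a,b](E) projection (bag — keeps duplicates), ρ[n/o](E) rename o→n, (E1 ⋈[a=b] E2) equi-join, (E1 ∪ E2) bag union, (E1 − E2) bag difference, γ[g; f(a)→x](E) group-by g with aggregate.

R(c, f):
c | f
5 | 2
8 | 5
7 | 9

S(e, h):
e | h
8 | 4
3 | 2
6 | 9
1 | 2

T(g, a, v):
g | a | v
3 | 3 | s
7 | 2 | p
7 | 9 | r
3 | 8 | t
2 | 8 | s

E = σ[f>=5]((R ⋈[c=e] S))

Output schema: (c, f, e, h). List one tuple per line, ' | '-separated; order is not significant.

Row counts bottom-up:
  R → 3
  S → 4
  (R ⋈[c=e] S) → 1
  σ[f>=5]((R ⋈[c=e] S)) → 1

== RESULT ==
c | f | e | h
8 | 5 | 8 | 4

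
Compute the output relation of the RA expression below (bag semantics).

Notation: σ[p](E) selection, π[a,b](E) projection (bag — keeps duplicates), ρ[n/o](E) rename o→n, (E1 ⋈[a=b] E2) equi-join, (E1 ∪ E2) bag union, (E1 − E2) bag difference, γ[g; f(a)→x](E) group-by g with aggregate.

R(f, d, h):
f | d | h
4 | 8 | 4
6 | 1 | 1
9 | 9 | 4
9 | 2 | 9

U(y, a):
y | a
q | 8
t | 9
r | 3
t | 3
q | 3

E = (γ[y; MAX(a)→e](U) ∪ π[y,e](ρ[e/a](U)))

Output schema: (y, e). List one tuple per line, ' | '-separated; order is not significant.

Subexpression sizes:
  U → 5
  γ[y; MAX(a)→e](U) → 3
  U → 5
  ρ[e/a](U) → 5
  π[y,e](ρ[e/a](U)) → 5
  (γ[y; MAX(a)→e](U) ∪ π[y,e](ρ[e/a](U))) → 8

== RESULT ==
y | e
q | 3
q | 8
q | 8
r | 3
r | 3
t | 3
t | 9
t | 9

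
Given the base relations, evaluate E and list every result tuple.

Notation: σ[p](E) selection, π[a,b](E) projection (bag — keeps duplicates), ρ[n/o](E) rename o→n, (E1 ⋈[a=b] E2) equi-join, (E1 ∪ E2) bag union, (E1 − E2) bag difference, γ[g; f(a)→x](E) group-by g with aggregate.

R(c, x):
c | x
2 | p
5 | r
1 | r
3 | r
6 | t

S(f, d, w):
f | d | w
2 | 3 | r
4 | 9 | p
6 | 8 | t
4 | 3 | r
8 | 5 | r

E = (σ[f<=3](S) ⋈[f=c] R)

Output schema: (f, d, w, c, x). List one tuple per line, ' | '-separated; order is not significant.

Subexpression sizes:
  S → 5
  σ[f<=3](S) → 1
  R → 5
  (σ[f<=3](S) ⋈[f=c] R) → 1

== RESULT ==
f | d | w | c | x
2 | 3 | r | 2 | p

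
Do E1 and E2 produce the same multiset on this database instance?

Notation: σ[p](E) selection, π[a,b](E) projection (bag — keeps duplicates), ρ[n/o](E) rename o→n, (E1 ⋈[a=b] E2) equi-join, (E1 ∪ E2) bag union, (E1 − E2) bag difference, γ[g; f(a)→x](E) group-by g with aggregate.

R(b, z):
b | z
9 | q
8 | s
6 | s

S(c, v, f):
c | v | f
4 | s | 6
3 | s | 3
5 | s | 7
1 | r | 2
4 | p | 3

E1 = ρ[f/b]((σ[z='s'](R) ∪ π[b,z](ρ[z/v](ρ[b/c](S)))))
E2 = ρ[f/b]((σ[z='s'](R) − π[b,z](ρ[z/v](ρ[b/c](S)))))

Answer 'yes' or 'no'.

E1 stepwise |·|:
  R → 3
  σ[z='s'](R) → 2
  S → 5
  ρ[b/c](S) → 5
  ρ[z/v](ρ[b/c](S)) → 5
  π[b,z](ρ[z/v](ρ[b/c](S))) → 5
  (σ[z='s'](R) ∪ π[b,z](ρ[z/v](ρ[b/c](S)))) → 7
  ρ[f/b]((σ[z='s'](R) ∪ π[b,z](ρ[z/v](ρ[b/c](S))))) → 7
E2 stepwise |·|:
  R → 3
  σ[z='s'](R) → 2
  S → 5
  ρ[b/c](S) → 5
  ρ[z/v](ρ[b/c](S)) → 5
  π[b,z](ρ[z/v](ρ[b/c](S))) → 5
  (σ[z='s'](R) − π[b,z](ρ[z/v](ρ[b/c](S)))) → 2
  ρ[f/b]((σ[z='s'](R) − π[b,z](ρ[z/v](ρ[b/c](S))))) → 2

E1 result:
f | z
1 | r
3 | s
4 | p
4 | s
5 | s
6 | s
8 | s
E2 result:
f | z
6 | s
8 | s
Witness: (4, 's') appears 1× in E1 but 0× in E2.

no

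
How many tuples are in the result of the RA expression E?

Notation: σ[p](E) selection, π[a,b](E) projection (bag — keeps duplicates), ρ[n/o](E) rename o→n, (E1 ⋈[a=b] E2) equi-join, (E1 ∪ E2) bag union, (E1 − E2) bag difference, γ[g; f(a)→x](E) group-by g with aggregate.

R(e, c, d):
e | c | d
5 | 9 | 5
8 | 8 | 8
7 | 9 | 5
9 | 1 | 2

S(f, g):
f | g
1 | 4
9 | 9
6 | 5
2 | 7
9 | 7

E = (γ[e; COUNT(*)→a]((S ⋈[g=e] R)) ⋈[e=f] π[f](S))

Stepwise |·|:
  S → 5
  R → 4
  (S ⋈[g=e] R) → 4
  γ[e; COUNT(*)→a]((S ⋈[g=e] R)) → 3
  S → 5
  π[f](S) → 5
  (γ[e; COUNT(*)→a]((S ⋈[g=e] R)) ⋈[e=f] π[f](S)) → 2

|E| = 2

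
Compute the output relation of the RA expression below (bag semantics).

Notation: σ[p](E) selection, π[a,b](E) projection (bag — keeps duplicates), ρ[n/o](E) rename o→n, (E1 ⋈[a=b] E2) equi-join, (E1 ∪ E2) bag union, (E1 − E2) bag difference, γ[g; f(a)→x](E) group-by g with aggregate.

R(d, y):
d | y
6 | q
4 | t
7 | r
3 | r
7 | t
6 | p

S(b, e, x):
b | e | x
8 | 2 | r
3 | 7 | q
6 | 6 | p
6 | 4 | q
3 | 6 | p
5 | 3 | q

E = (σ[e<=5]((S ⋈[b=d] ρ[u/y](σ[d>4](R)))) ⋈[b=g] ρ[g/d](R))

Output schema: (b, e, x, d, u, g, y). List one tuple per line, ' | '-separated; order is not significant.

Per-node cardinality:
  S → 6
  R → 6
  σ[d>4](R) → 4
  ρ[u/y](σ[d>4](R)) → 4
  (S ⋈[b=d] ρ[u/y](σ[d>4](R))) → 4
  σ[e<=5]((S ⋈[b=d] ρ[u/y](σ[d>4](R)))) → 2
  R → 6
  ρ[g/d](R) → 6
  (σ[e<=5]((S ⋈[b=d] ρ[u/y](σ[d>4](R)))) ⋈[b=g] ρ[g/d](R)) → 4

== RESULT ==
b | e | x | d | u | g | y
6 | 4 | q | 6 | p | 6 | p
6 | 4 | q | 6 | p | 6 | q
6 | 4 | q | 6 | q | 6 | p
6 | 4 | q | 6 | q | 6 | q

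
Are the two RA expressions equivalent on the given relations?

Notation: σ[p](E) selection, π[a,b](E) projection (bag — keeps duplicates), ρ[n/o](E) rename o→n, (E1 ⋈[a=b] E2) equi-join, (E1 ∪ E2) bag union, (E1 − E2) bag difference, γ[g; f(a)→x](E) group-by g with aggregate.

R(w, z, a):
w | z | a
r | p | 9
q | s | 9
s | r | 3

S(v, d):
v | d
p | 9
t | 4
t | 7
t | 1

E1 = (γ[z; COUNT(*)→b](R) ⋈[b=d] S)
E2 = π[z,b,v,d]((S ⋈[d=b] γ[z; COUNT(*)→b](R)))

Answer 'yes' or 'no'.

E1 row counts bottom-up:
  R → 3
  γ[z; COUNT(*)→b](R) → 3
  S → 4
  (γ[z; COUNT(*)→b](R) ⋈[b=d] S) → 3
E2 row counts bottom-up:
  S → 4
  R → 3
  γ[z; COUNT(*)→b](R) → 3
  (S ⋈[d=b] γ[z; COUNT(*)→b](R)) → 3
  π[z,b,v,d]((S ⋈[d=b] γ[z; COUNT(*)→b](R))) → 3

E1 and E2 produce the same multiset:
z | b | v | d
p | 1 | t | 1
r | 1 | t | 1
s | 1 | t | 1

yes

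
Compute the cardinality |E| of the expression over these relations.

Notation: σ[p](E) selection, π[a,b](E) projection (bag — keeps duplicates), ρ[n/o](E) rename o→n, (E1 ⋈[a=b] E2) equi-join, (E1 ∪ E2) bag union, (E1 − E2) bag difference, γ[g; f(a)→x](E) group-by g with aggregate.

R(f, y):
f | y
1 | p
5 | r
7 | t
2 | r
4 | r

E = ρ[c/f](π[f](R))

Row counts bottom-up:
  R → 5
  π[f](R) → 5
  ρ[c/f](π[f](R)) → 5

|E| = 5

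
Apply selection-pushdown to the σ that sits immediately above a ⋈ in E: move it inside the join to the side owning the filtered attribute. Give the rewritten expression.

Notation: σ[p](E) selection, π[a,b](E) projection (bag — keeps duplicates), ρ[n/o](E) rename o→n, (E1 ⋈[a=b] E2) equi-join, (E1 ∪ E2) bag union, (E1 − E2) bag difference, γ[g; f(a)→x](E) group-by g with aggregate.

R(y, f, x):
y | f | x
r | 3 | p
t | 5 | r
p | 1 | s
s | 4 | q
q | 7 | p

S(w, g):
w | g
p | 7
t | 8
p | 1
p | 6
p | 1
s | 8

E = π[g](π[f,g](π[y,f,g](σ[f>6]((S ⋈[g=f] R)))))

σ filters on f, owned by the right side.
E' = π[g](π[f,g](π[y,f,g]((S ⋈[g=f] σ[f>6](R)))))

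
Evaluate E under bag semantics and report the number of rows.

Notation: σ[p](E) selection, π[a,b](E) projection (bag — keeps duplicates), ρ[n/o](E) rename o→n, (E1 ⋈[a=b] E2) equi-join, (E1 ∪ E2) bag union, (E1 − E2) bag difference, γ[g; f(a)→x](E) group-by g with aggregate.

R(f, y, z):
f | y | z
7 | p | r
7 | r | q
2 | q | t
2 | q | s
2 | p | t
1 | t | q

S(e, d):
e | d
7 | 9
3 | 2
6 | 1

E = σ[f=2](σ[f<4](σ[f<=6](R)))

Stepwise |·|:
  R → 6
  σ[f<=6](R) → 4
  σ[f<4](σ[f<=6](R)) → 4
  σ[f=2](σ[f<4](σ[f<=6](R))) → 3

|E| = 3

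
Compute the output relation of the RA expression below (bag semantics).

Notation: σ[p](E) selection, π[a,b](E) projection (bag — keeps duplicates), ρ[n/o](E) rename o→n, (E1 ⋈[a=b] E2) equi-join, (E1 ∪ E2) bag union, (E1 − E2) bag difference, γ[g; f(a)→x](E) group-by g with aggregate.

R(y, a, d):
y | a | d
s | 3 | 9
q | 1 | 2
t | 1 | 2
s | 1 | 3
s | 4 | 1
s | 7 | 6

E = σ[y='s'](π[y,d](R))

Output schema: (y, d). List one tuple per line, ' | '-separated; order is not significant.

Subexpression sizes:
  R → 6
  π[y,d](R) → 6
  σ[y='s'](π[y,d](R)) → 4

== RESULT ==
y | d
s | 1
s | 3
s | 6
s | 9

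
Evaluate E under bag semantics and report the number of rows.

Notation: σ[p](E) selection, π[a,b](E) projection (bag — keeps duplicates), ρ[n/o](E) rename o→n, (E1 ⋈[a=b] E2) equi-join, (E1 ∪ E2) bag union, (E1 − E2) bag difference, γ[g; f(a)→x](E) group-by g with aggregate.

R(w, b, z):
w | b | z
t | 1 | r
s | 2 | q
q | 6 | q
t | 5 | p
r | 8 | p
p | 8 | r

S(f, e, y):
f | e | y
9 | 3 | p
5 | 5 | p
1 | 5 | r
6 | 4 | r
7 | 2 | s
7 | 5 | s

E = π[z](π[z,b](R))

Per-node cardinality:
  R → 6
  π[z,b](R) → 6
  π[z](π[z,b](R)) → 6

|E| = 6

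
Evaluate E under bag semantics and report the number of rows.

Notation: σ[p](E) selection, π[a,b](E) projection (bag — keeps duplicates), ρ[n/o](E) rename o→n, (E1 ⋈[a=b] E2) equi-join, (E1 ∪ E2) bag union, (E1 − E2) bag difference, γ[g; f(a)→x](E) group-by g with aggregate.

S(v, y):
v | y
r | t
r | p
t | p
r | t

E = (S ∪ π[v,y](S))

Stepwise |·|:
  S → 4
  S → 4
  π[v,y](S) → 4
  (S ∪ π[v,y](S)) → 8

|E| = 8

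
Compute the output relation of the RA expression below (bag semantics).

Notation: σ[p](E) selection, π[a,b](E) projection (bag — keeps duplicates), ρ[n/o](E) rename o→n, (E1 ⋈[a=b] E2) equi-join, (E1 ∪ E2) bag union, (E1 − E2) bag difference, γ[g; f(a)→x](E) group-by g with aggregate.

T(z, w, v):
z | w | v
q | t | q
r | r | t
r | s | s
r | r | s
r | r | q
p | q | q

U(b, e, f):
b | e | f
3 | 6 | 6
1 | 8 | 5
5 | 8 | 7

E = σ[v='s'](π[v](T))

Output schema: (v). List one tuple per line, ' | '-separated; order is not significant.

Subexpression sizes:
  T → 6
  π[v](T) → 6
  σ[v='s'](π[v](T)) → 2

== RESULT ==
v
s
s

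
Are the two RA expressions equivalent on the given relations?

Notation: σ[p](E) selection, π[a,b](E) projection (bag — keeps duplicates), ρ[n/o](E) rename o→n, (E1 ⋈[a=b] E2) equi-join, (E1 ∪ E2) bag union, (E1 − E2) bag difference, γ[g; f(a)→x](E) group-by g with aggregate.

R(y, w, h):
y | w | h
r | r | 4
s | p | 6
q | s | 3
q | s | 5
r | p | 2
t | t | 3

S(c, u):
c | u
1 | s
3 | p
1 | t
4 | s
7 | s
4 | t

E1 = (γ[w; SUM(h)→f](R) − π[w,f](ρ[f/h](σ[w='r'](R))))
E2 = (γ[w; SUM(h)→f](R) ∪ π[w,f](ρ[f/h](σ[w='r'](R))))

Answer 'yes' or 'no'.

E1 subexpression sizes:
  R → 6
  γ[w; SUM(h)→f](R) → 4
  R → 6
  σ[w='r'](R) → 1
  ρ[f/h](σ[w='r'](R)) → 1
  π[w,f](ρ[f/h](σ[w='r'](R))) → 1
  (γ[w; SUM(h)→f](R) − π[w,f](ρ[f/h](σ[w='r'](R)))) → 3
E2 subexpression sizes:
  R → 6
  γ[w; SUM(h)→f](R) → 4
  R → 6
  σ[w='r'](R) → 1
  ρ[f/h](σ[w='r'](R)) → 1
  π[w,f](ρ[f/h](σ[w='r'](R))) → 1
  (γ[w; SUM(h)→f](R) ∪ π[w,f](ρ[f/h](σ[w='r'](R)))) → 5

E1 result:
w | f
p | 8
s | 8
t | 3
E2 result:
w | f
p | 8
r | 4
r | 4
s | 8
t | 3
Witness: ('r', 4) appears 0× in E1 but 2× in E2.

no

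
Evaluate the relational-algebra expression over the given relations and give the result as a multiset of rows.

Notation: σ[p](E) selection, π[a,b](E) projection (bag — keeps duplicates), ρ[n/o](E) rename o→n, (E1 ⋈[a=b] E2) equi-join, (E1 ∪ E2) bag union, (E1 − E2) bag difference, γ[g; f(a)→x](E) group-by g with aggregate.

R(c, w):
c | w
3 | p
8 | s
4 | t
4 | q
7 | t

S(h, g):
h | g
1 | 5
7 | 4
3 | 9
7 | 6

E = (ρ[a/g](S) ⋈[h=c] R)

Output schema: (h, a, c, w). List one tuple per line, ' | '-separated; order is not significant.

Row counts bottom-up:
  S → 4
  ρ[a/g](S) → 4
  R → 5
  (ρ[a/g](S) ⋈[h=c] R) → 3

== RESULT ==
h | a | c | w
3 | 9 | 3 | p
7 | 4 | 7 | t
7 | 6 | 7 | t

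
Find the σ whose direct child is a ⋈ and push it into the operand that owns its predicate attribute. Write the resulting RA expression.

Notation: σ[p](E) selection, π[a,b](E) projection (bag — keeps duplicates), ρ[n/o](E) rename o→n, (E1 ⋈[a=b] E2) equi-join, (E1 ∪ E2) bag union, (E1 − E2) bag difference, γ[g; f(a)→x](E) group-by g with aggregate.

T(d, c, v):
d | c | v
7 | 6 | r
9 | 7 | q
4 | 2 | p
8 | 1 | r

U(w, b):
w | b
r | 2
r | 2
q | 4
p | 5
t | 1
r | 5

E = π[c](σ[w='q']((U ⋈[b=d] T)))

σ filters on w, owned by the left side.
E' = π[c]((σ[w='q'](U) ⋈[b=d] T))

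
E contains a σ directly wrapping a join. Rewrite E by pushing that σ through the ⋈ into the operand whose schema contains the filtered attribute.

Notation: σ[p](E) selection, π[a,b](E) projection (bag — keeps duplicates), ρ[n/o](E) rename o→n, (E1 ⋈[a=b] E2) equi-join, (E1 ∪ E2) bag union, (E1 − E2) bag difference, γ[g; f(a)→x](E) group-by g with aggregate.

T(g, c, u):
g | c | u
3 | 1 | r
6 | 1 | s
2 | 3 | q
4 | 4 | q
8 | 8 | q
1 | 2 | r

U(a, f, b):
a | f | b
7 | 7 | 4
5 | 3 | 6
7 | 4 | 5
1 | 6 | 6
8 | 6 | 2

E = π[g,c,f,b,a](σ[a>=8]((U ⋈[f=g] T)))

σ filters on a, owned by the left side.
E' = π[g,c,f,b,a]((σ[a>=8](U) ⋈[f=g] T))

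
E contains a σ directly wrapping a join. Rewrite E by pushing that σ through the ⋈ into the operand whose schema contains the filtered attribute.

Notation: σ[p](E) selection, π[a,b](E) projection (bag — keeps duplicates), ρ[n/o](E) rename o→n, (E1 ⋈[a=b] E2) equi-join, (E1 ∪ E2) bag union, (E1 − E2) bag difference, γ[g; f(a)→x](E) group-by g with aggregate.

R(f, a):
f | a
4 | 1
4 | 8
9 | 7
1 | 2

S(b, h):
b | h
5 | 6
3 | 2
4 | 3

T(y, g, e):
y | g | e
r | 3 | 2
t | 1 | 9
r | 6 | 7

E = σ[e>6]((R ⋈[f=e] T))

σ filters on e, owned by the right side.
E' = (R ⋈[f=e] σ[e>6](T))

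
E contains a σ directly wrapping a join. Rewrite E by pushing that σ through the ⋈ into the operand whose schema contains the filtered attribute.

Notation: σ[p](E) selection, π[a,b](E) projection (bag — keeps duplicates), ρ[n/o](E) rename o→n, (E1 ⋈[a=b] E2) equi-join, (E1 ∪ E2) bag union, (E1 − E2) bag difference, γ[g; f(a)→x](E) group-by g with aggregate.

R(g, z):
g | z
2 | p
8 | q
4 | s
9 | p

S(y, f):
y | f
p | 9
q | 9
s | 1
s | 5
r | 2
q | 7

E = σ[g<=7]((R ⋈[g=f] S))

σ filters on g, owned by the left side.
E' = (σ[g<=7](R) ⋈[g=f] S)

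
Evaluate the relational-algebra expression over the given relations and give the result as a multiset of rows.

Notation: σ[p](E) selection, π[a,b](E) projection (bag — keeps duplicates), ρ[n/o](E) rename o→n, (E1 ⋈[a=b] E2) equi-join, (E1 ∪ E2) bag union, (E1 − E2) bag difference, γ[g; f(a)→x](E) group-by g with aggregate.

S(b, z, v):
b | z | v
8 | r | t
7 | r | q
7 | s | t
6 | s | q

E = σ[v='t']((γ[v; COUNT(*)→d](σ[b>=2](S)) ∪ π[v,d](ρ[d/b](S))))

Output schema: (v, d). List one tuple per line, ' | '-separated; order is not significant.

Stepwise |·|:
  S → 4
  σ[b>=2](S) → 4
  γ[v; COUNT(*)→d](σ[b>=2](S)) → 2
  S → 4
  ρ[d/b](S) → 4
  π[v,d](ρ[d/b](S)) → 4
  (γ[v; COUNT(*)→d](σ[b>=2](S)) ∪ π[v,d](ρ[d/b](S))) → 6
  σ[v='t']((γ[v; COUNT(*)→d](σ[b>=2](S)) ∪ π[v,d](ρ[d/b](S)))) → 3

== RESULT ==
v | d
t | 2
t | 7
t | 8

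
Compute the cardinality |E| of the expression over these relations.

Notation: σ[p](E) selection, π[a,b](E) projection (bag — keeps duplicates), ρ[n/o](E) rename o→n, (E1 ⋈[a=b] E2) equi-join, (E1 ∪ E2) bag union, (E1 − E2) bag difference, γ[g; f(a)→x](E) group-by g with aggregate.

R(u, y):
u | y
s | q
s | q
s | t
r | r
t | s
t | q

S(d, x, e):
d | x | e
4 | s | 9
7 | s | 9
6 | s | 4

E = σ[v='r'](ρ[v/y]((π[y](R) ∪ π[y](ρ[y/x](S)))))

Stepwise |·|:
  R → 6
  π[y](R) → 6
  S → 3
  ρ[y/x](S) → 3
  π[y](ρ[y/x](S)) → 3
  (π[y](R) ∪ π[y](ρ[y/x](S))) → 9
  ρ[v/y]((π[y](R) ∪ π[y](ρ[y/x](S)))) → 9
  σ[v='r'](ρ[v/y]((π[y](R) ∪ π[y](ρ[y/x](S))))) → 1

|E| = 1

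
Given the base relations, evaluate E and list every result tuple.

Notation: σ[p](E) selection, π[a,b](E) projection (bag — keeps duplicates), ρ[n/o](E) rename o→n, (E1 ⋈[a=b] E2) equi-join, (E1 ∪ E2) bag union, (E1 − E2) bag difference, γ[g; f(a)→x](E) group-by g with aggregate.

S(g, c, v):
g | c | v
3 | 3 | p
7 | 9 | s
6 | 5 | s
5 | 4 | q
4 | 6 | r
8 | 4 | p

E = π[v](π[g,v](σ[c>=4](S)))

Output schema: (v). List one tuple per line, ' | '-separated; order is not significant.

Subexpression sizes:
  S → 6
  σ[c>=4](S) → 5
  π[g,v](σ[c>=4](S)) → 5
  π[v](π[g,v](σ[c>=4](S))) → 5

== RESULT ==
v
p
q
r
s
s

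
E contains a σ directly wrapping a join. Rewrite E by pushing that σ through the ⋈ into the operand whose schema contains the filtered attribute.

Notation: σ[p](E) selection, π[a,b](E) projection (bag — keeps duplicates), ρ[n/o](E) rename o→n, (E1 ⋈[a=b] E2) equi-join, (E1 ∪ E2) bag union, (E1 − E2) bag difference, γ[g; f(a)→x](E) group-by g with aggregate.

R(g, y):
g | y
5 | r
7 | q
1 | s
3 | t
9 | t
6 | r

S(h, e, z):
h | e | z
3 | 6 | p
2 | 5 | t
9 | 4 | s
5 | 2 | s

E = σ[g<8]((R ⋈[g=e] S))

σ filters on g, owned by the left side.
E' = (σ[g<8](R) ⋈[g=e] S)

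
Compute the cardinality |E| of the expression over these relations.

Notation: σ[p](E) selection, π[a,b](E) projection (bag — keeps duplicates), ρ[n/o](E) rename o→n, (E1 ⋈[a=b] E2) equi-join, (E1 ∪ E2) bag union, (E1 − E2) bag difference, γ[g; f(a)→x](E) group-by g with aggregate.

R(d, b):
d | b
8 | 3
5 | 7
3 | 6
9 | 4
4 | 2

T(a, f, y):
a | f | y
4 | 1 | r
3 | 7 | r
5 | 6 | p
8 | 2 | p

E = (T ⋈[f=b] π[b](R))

Row counts bottom-up:
  T → 4
  R → 5
  π[b](R) → 5
  (T ⋈[f=b] π[b](R)) → 3

|E| = 3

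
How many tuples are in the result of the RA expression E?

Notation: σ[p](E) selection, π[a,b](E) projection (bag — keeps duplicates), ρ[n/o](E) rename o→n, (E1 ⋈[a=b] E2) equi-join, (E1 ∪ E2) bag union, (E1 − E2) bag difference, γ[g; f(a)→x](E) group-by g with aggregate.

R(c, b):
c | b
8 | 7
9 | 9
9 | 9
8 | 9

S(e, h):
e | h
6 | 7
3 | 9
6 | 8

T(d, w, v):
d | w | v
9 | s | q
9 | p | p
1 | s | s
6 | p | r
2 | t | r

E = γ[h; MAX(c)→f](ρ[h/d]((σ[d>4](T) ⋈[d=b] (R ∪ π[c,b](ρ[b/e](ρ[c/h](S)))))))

Stepwise |·|:
  T → 5
  σ[d>4](T) → 3
  R → 4
  S → 3
  ρ[c/h](S) → 3
  ρ[b/e](ρ[c/h](S)) → 3
  π[c,b](ρ[b/e](ρ[c/h](S))) → 3
  (R ∪ π[c,b](ρ[b/e](ρ[c/h](S)))) → 7
  (σ[d>4](T) ⋈[d=b] (R ∪ π[c,b](ρ[b/e](ρ[c/h](S))))) → 8
  ρ[h/d]((σ[d>4](T) ⋈[d=b] (R ∪ π[c,b](ρ[b/e](ρ[c/h](S)))))) → 8
  γ[h; MAX(c)→f](ρ[h/d]((σ[d>4](T) ⋈[d=b] (R ∪ π[c,b](ρ[b/e](ρ[c/h](S))))))) → 2

|E| = 2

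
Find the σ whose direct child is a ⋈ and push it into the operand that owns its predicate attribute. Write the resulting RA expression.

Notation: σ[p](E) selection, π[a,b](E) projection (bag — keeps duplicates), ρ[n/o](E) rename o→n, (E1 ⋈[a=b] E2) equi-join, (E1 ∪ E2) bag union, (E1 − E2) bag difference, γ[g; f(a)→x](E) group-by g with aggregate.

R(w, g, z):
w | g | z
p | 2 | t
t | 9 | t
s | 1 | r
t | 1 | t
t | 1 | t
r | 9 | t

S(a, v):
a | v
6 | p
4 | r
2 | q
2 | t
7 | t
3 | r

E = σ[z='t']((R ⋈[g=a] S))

σ filters on z, owned by the left side.
E' = (σ[z='t'](R) ⋈[g=a] S)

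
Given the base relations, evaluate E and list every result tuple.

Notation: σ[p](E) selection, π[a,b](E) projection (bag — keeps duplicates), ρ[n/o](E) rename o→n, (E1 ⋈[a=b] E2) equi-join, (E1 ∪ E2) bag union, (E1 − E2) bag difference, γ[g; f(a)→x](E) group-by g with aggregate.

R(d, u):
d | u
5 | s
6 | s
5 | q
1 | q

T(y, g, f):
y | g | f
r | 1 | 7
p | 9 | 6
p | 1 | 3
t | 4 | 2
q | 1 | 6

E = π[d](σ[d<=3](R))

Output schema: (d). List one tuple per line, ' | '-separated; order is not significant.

Per-node cardinality:
  R → 4
  σ[d<=3](R) → 1
  π[d](σ[d<=3](R)) → 1

== RESULT ==
d
1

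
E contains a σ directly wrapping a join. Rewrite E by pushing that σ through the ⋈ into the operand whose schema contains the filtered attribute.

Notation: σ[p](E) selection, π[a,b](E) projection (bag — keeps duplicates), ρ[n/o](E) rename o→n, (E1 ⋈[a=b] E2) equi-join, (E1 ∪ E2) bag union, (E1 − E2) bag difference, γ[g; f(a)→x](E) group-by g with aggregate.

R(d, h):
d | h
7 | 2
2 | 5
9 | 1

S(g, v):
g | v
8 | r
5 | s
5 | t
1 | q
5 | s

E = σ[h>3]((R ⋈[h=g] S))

σ filters on h, owned by the left side.
E' = (σ[h>3](R) ⋈[h=g] S)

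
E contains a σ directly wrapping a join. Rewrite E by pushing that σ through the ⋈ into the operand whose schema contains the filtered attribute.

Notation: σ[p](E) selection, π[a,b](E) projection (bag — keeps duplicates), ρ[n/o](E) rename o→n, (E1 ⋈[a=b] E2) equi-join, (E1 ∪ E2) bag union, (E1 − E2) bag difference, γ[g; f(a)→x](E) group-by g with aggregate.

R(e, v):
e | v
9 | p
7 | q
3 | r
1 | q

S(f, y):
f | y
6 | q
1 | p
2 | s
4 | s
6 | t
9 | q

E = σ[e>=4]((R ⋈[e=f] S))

σ filters on e, owned by the left side.
E' = (σ[e>=4](R) ⋈[e=f] S)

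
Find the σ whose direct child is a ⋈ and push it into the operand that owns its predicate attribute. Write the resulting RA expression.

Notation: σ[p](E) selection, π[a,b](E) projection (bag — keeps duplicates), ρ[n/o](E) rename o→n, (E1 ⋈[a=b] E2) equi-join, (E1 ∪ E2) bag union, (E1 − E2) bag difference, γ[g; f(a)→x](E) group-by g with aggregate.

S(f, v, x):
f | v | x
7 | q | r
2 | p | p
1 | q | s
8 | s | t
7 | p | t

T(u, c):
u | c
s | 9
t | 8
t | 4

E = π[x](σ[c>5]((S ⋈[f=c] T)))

σ filters on c, owned by the right side.
E' = π[x]((S ⋈[f=c] σ[c>5](T)))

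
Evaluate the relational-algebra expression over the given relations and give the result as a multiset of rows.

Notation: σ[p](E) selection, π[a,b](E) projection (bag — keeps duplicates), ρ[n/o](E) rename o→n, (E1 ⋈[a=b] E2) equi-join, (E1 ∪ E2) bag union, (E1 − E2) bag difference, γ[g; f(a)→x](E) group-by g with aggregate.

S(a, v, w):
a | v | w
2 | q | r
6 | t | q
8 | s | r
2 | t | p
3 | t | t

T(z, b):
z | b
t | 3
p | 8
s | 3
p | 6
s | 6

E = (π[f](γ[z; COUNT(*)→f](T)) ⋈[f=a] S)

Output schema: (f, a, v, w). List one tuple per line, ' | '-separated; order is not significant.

Stepwise |·|:
  T → 5
  γ[z; COUNT(*)→f](T) → 3
  π[f](γ[z; COUNT(*)→f](T)) → 3
  S → 5
  (π[f](γ[z; COUNT(*)→f](T)) ⋈[f=a] S) → 4

== RESULT ==
f | a | v | w
2 | 2 | q | r
2 | 2 | q | r
2 | 2 | t | p
2 | 2 | t | p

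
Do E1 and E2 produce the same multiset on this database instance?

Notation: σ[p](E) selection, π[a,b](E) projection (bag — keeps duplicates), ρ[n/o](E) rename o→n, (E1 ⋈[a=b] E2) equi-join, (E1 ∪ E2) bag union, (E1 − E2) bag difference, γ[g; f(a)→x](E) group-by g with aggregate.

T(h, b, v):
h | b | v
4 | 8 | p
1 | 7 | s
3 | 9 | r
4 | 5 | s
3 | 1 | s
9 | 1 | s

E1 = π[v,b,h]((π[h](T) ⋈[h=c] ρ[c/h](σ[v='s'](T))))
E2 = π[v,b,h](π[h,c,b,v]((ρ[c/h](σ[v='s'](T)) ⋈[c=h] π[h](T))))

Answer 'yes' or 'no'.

E1 subexpression sizes:
  T → 6
  π[h](T) → 6
  T → 6
  σ[v='s'](T) → 4
  ρ[c/h](σ[v='s'](T)) → 4
  (π[h](T) ⋈[h=c] ρ[c/h](σ[v='s'](T))) → 6
  π[v,b,h]((π[h](T) ⋈[h=c] ρ[c/h](σ[v='s'](T)))) → 6
E2 subexpression sizes:
  T → 6
  σ[v='s'](T) → 4
  ρ[c/h](σ[v='s'](T)) → 4
  T → 6
  π[h](T) → 6
  (ρ[c/h](σ[v='s'](T)) ⋈[c=h] π[h](T)) → 6
  π[h,c,b,v]((ρ[c/h](σ[v='s'](T)) ⋈[c=h] π[h](T))) → 6
  π[v,b,h](π[h,c,b,v]((ρ[c/h](σ[v='s'](T)) ⋈[c=h] π[h](T)))) → 6

E1 and E2 produce the same multiset:
v | b | h
s | 1 | 3
s | 1 | 3
s | 1 | 9
s | 5 | 4
s | 5 | 4
s | 7 | 1

yes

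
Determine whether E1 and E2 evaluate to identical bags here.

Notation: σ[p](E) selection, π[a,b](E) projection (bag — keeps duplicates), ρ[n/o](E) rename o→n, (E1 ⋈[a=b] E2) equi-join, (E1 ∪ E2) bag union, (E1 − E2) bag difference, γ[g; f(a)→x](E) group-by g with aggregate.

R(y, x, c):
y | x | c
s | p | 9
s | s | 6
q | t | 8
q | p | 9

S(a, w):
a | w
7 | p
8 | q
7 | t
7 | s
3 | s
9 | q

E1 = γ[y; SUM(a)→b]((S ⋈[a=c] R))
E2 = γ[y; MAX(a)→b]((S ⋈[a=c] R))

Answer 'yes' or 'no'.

E1 subexpression sizes:
  S → 6
  R → 4
  (S ⋈[a=c] R) → 3
  γ[y; SUM(a)→b]((S ⋈[a=c] R)) → 2
E2 subexpression sizes:
  S → 6
  R → 4
  (S ⋈[a=c] R) → 3
  γ[y; MAX(a)→b]((S ⋈[a=c] R)) → 2

E1 result:
y | b
q | 17
s | 9
E2 result:
y | b
q | 9
s | 9
Witness: ('q', 9) appears 0× in E1 but 1× in E2.

no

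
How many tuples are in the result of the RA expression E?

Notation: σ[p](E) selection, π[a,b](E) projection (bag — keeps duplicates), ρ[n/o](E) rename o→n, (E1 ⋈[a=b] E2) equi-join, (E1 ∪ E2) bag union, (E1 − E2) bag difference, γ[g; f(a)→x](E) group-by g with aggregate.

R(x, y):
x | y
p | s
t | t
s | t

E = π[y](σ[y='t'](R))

Stepwise |·|:
  R → 3
  σ[y='t'](R) → 2
  π[y](σ[y='t'](R)) → 2

|E| = 2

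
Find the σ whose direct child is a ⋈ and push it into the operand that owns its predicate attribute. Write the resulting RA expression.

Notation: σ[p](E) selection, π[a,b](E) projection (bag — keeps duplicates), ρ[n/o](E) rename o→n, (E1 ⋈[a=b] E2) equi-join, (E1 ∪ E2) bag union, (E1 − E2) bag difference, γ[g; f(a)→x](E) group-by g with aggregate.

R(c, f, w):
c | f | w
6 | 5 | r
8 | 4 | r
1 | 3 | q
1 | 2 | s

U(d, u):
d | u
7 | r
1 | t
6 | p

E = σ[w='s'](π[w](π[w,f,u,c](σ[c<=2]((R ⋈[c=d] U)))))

σ filters on c, owned by the left side.
E' = σ[w='s'](π[w](π[w,f,u,c]((σ[c<=2](R) ⋈[c=d] U))))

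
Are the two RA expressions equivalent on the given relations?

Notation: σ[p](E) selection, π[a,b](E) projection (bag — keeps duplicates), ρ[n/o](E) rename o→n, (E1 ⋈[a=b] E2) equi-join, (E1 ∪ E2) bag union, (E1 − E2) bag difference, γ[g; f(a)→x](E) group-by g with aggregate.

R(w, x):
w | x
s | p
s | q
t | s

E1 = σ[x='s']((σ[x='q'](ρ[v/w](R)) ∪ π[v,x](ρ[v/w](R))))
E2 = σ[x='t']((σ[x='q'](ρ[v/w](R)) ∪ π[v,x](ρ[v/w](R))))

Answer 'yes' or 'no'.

E1 subexpression sizes:
  R → 3
  ρ[v/w](R) → 3
  σ[x='q'](ρ[v/w](R)) → 1
  R → 3
  ρ[v/w](R) → 3
  π[v,x](ρ[v/w](R)) → 3
  (σ[x='q'](ρ[v/w](R)) ∪ π[v,x](ρ[v/w](R))) → 4
  σ[x='s']((σ[x='q'](ρ[v/w](R)) ∪ π[v,x](ρ[v/w](R)))) → 1
E2 subexpression sizes:
  R → 3
  ρ[v/w](R) → 3
  σ[x='q'](ρ[v/w](R)) → 1
  R → 3
  ρ[v/w](R) → 3
  π[v,x](ρ[v/w](R)) → 3
  (σ[x='q'](ρ[v/w](R)) ∪ π[v,x](ρ[v/w](R))) → 4
  σ[x='t']((σ[x='q'](ρ[v/w](R)) ∪ π[v,x](ρ[v/w](R)))) → 0

E1 result:
v | x
t | s
E2 result:
v | x
(0 rows)
Witness: ('t', 's') appears 1× in E1 but 0× in E2.

no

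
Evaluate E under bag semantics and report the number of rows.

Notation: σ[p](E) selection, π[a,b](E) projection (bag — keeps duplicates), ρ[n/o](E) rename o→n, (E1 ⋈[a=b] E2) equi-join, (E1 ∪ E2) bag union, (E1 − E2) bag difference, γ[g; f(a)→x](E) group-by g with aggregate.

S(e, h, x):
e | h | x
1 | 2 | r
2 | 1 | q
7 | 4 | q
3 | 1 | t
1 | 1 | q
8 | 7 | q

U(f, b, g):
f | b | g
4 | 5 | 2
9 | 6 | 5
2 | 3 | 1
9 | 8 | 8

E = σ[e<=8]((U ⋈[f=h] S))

Per-node cardinality:
  U → 4
  S → 6
  (U ⋈[f=h] S) → 2
  σ[e<=8]((U ⋈[f=h] S)) → 2

|E| = 2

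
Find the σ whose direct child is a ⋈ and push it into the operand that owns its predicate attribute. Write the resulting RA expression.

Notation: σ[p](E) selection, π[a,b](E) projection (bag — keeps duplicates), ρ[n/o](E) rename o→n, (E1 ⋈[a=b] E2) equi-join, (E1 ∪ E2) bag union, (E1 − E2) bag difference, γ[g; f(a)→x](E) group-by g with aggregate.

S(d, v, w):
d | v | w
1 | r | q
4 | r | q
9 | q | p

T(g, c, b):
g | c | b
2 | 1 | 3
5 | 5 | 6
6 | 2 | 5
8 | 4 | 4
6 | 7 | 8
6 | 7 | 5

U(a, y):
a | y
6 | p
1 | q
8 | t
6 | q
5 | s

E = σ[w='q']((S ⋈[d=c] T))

σ filters on w, owned by the left side.
E' = (σ[w='q'](S) ⋈[d=c] T)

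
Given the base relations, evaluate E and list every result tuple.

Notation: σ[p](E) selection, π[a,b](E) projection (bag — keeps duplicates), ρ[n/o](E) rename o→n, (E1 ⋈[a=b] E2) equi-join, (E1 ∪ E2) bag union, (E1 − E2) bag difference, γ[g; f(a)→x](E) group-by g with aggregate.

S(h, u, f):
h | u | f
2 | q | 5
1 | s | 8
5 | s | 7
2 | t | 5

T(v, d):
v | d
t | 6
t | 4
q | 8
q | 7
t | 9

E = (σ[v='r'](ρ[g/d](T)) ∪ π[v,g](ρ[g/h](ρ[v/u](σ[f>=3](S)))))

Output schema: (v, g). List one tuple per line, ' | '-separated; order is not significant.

Per-node cardinality:
  T → 5
  ρ[g/d](T) → 5
  σ[v='r'](ρ[g/d](T)) → 0
  S → 4
  σ[f>=3](S) → 4
  ρ[v/u](σ[f>=3](S)) → 4
  ρ[g/h](ρ[v/u](σ[f>=3](S))) → 4
  π[v,g](ρ[g/h](ρ[v/u](σ[f>=3](S)))) → 4
  (σ[v='r'](ρ[g/d](T)) ∪ π[v,g](ρ[g/h](ρ[v/u](σ[f>=3](S))))) → 4

== RESULT ==
v | g
q | 2
s | 1
s | 5
t | 2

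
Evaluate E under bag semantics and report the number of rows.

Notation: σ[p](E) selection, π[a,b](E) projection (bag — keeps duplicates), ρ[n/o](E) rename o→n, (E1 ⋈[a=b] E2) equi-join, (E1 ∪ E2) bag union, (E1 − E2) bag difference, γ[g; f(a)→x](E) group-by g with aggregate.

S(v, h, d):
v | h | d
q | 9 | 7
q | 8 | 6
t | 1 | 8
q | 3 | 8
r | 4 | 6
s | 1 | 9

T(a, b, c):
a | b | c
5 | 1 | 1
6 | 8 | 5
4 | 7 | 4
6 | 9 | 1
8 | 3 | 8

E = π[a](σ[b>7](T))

Per-node cardinality:
  T → 5
  σ[b>7](T) → 2
  π[a](σ[b>7](T)) → 2

|E| = 2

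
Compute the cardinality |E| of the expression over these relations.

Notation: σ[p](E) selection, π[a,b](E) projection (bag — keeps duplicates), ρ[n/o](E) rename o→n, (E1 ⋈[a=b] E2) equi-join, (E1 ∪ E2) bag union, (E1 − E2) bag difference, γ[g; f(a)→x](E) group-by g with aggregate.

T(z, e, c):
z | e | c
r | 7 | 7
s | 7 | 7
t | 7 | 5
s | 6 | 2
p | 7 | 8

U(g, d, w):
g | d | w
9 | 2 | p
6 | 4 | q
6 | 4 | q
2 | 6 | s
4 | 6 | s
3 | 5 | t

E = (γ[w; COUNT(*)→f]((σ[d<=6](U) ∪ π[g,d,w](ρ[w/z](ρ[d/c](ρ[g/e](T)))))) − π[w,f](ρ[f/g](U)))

Subexpression sizes:
  U → 6
  σ[d<=6](U) → 6
  T → 5
  ρ[g/e](T) → 5
  ρ[d/c](ρ[g/e](T)) → 5
  ρ[w/z](ρ[d/c](ρ[g/e](T))) → 5
  π[g,d,w](ρ[w/z](ρ[d/c](ρ[g/e](T)))) → 5
  (σ[d<=6](U) ∪ π[g,d,w](ρ[w/z](ρ[d/c](ρ[g/e](T))))) → 11
  γ[w; COUNT(*)→f]((σ[d<=6](U) ∪ π[g,d,w](ρ[w/z](ρ[d/c](ρ[g/e](T)))))) → 5
  U → 6
  ρ[f/g](U) → 6
  π[w,f](ρ[f/g](U)) → 6
  (γ[w; COUNT(*)→f]((σ[d<=6](U) ∪ π[g,d,w](ρ[w/z](ρ[d/c](ρ[g/e](T)))))) − π[w,f](ρ[f/g](U))) → 4

|E| = 4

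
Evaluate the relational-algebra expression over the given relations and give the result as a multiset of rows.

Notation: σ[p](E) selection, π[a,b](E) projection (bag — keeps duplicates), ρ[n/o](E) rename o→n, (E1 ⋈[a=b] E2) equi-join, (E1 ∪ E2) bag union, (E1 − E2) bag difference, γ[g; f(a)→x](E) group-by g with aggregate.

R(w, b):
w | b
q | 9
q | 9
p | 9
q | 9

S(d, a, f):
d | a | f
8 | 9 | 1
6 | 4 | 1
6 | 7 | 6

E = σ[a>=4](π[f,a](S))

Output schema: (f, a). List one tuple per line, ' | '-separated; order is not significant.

Row counts bottom-up:
  S → 3
  π[f,a](S) → 3
  σ[a>=4](π[f,a](S)) → 3

== RESULT ==
f | a
1 | 4
1 | 9
6 | 7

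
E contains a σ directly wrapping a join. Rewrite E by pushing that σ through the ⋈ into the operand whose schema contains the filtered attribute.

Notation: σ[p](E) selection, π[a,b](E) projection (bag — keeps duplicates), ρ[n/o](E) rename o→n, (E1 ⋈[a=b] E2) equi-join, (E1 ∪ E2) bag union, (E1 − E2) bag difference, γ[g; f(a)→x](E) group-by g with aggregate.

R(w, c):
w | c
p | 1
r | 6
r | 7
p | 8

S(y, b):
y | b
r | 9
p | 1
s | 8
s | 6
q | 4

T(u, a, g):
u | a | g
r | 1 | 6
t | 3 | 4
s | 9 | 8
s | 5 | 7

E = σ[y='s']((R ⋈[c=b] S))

σ filters on y, owned by the right side.
E' = (R ⋈[c=b] σ[y='s'](S))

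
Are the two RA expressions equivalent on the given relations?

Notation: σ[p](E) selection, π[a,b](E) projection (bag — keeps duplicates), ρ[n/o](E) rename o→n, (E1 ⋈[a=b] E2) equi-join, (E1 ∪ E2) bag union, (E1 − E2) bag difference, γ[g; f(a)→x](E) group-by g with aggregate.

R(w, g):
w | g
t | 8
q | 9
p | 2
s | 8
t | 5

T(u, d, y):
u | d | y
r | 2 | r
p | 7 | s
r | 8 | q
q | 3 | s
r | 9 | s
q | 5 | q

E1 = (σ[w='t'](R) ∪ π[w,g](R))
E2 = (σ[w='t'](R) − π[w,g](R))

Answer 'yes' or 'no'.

E1 stepwise |·|:
  R → 5
  σ[w='t'](R) → 2
  R → 5
  π[w,g](R) → 5
  (σ[w='t'](R) ∪ π[w,g](R)) → 7
E2 stepwise |·|:
  R → 5
  σ[w='t'](R) → 2
  R → 5
  π[w,g](R) → 5
  (σ[w='t'](R) − π[w,g](R)) → 0

E1 result:
w | g
p | 2
q | 9
s | 8
t | 5
t | 5
t | 8
t | 8
E2 result:
w | g
(0 rows)
Witness: ('t', 8) appears 2× in E1 but 0× in E2.

no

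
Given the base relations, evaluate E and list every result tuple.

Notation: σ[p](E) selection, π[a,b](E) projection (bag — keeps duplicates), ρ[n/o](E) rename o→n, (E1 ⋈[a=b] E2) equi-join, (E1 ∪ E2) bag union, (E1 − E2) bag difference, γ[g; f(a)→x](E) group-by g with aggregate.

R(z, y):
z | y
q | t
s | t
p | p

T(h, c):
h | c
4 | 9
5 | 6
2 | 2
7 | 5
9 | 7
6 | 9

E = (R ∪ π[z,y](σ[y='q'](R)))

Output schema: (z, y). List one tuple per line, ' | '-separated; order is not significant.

Subexpression sizes:
  R → 3
  R → 3
  σ[y='q'](R) → 0
  π[z,y](σ[y='q'](R)) → 0
  (R ∪ π[z,y](σ[y='q'](R))) → 3

== RESULT ==
z | y
p | p
q | t
s | t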